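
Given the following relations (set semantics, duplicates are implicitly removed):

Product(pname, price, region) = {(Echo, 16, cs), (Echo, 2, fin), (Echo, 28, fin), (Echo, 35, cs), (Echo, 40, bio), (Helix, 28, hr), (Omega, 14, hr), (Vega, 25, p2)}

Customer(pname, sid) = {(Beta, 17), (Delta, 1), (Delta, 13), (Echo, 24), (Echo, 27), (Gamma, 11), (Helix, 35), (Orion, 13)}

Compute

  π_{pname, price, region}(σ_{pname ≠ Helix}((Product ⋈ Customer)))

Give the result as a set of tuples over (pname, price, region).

Product ⋈ Customer (natural join on pname): {(Echo, 16, cs, 24), (Echo, 16, cs, 27), (Echo, 2, fin, 24), (Echo, 2, fin, 27), (Echo, 28, fin, 24), (Echo, 28, fin, 27), (Echo, 35, cs, 24), (Echo, 35, cs, 27), (Echo, 40, bio, 24), (Echo, 40, bio, 27), (Helix, 28, hr, 35)}
Apply σ_{pname ≠ Helix}; surviving tuples: {(Echo, 16, cs, 24), (Echo, 16, cs, 27), (Echo, 2, fin, 24), (Echo, 2, fin, 27), (Echo, 28, fin, 24), (Echo, 28, fin, 27), (Echo, 35, cs, 24), (Echo, 35, cs, 27), (Echo, 40, bio, 24), (Echo, 40, bio, 27)}
Keep only column(s) pname, price, region (5 duplicate(s) eliminated): {(Echo, 16, cs), (Echo, 2, fin), (Echo, 28, fin), (Echo, 35, cs), (Echo, 40, bio)}

{(Echo, 16, cs), (Echo, 2, fin), (Echo, 28, fin), (Echo, 35, cs), (Echo, 40, bio)}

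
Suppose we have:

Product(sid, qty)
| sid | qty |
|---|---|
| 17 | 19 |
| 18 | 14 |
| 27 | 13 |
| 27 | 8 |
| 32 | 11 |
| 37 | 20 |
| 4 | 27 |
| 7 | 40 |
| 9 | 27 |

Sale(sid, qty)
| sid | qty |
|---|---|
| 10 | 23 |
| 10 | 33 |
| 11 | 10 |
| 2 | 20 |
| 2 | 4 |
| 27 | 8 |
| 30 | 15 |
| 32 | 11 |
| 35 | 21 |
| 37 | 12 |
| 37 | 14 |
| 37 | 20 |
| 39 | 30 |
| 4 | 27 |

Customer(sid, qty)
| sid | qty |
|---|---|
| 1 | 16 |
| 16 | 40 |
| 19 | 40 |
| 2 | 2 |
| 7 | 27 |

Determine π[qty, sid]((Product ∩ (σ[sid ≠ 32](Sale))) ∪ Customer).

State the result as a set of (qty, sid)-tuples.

{(16, 1), (2, 2), (20, 37), (27, 4), (27, 7), (40, 16), (40, 19), (8, 27)}

Apply σ_{sid ≠ 32}; surviving tuples: {(10, 23), (10, 33), (11, 10), (2, 20), (2, 4), (27, 8), (30, 15), (35, 21), (37, 12), (37, 14), (37, 20), (39, 30), (4, 27)}
Taking the intersection: {(27, 8), (37, 20), (4, 27)}
Taking the union: {(1, 16), (16, 40), (19, 40), (2, 2), (27, 8), (37, 20), (4, 27), (7, 27)}
Keep only column(s) qty, sid: {(16, 1), (2, 2), (20, 37), (27, 4), (27, 7), (40, 16), (40, 19), (8, 27)}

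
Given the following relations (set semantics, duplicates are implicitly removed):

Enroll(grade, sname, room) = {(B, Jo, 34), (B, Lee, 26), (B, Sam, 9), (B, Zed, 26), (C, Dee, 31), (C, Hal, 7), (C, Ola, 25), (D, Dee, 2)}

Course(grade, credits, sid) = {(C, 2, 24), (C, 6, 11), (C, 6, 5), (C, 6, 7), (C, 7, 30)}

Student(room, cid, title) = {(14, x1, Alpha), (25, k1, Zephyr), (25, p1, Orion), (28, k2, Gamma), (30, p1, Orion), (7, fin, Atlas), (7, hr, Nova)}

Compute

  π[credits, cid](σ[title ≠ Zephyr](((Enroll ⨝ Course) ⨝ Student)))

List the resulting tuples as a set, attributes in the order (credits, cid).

{(2, fin), (2, hr), (2, p1), (6, fin), (6, hr), (6, p1), (7, fin), (7, hr), (7, p1)}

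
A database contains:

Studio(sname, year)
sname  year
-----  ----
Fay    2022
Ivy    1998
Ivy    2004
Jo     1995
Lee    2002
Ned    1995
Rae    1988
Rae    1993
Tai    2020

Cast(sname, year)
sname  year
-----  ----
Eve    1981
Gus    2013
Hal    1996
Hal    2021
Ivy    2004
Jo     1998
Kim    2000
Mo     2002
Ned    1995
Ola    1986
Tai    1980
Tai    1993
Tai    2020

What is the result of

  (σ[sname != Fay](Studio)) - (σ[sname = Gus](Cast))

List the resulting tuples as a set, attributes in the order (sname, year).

σ[sname != Fay]: keep tuples satisfying sname != Fay → {(Ivy, 1998), (Ivy, 2004), (Jo, 1995), (Lee, 2002), (Ned, 1995), (Rae, 1988), (Rae, 1993), (Tai, 2020)}
σ[sname = Gus]: keep tuples satisfying sname = Gus → {(Gus, 2013)}
Set difference of the two operands is {(Ivy, 1998), (Ivy, 2004), (Jo, 1995), (Lee, 2002), (Ned, 1995), (Rae, 1988), (Rae, 1993), (Tai, 2020)}.

{(Ivy, 1998), (Ivy, 2004), (Jo, 1995), (Lee, 2002), (Ned, 1995), (Rae, 1988), (Rae, 1993), (Tai, 2020)}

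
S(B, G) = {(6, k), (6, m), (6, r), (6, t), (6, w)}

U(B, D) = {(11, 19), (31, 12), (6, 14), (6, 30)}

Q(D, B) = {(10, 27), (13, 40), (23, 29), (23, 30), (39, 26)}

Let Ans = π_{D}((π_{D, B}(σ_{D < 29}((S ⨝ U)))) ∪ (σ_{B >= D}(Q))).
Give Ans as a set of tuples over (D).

{10, 13, 14, 23}

Joining S and U on B yields {(6, k, 14), (6, k, 30), (6, m, 14), (6, m, 30), (6, r, 14), (6, r, 30), (6, t, 14), (6, t, 30), (6, w, 14), (6, w, 30)}.
Filtering on D < 29 leaves {(6, k, 14), (6, m, 14), (6, r, 14), (6, t, 14), (6, w, 14)}.
π[D, B]: project onto (D, B) (4 duplicate(s) eliminated) → {(14, 6)}
Filtering on B >= D leaves {(10, 27), (13, 40), (23, 29), (23, 30)}.
Set union of the two operands is {(10, 27), (13, 40), (14, 6), (23, 29), (23, 30)}.
π[D]: project onto (D) (1 duplicate(s) eliminated) → {10, 13, 14, 23}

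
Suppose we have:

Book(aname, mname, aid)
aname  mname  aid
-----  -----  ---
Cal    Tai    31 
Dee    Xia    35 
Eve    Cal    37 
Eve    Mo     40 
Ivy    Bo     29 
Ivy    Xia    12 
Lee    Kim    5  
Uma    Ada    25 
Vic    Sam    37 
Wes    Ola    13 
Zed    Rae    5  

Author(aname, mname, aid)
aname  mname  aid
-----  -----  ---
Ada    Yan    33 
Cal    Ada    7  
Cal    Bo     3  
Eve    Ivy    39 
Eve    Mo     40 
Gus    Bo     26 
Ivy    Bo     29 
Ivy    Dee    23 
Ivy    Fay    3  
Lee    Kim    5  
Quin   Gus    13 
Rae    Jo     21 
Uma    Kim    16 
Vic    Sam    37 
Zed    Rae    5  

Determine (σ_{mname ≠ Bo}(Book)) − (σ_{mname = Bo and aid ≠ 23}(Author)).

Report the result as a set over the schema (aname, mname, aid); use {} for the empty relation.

Filtering on mname ≠ Bo leaves {(Cal, Tai, 31), (Dee, Xia, 35), (Eve, Cal, 37), (Eve, Mo, 40), (Ivy, Xia, 12), (Lee, Kim, 5), (Uma, Ada, 25), (Vic, Sam, 37), (Wes, Ola, 13), (Zed, Rae, 5)}.
Filtering on mname = Bo and aid ≠ 23 leaves {(Cal, Bo, 3), (Gus, Bo, 26), (Ivy, Bo, 29)}.
Set difference of the two operands is {(Cal, Tai, 31), (Dee, Xia, 35), (Eve, Cal, 37), (Eve, Mo, 40), (Ivy, Xia, 12), (Lee, Kim, 5), (Uma, Ada, 25), (Vic, Sam, 37), (Wes, Ola, 13), (Zed, Rae, 5)}.

{(Cal, Tai, 31), (Dee, Xia, 35), (Eve, Cal, 37), (Eve, Mo, 40), (Ivy, Xia, 12), (Lee, Kim, 5), (Uma, Ada, 25), (Vic, Sam, 37), (Wes, Ola, 13), (Zed, Rae, 5)}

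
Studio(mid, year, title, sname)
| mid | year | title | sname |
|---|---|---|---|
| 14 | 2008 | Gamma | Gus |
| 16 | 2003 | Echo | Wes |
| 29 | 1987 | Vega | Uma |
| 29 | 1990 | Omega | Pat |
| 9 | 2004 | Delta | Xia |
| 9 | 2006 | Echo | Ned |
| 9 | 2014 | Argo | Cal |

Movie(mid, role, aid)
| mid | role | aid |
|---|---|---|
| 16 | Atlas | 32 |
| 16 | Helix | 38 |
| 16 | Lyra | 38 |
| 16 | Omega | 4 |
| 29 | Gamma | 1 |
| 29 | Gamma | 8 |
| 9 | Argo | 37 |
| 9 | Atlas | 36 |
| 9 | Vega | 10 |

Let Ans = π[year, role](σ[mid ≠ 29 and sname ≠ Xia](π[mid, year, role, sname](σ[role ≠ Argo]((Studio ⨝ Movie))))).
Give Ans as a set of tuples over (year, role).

Joining Studio and Movie on mid yields {(16, 2003, Echo, Wes, Atlas, 32), (16, 2003, Echo, Wes, Helix, 38), (16, 2003, Echo, Wes, Lyra, 38), (16, 2003, Echo, Wes, Omega, 4), (29, 1987, Vega, Uma, Gamma, 1), (29, 1987, Vega, Uma, Gamma, 8), (29, 1990, Omega, Pat, Gamma, 1), (29, 1990, Omega, Pat, Gamma, 8), (9, 2004, Delta, Xia, Argo, 37), (9, 2004, Delta, Xia, Atlas, 36), (9, 2004, Delta, Xia, Vega, 10), (9, 2006, Echo, Ned, Argo, 37), (9, 2006, Echo, Ned, Atlas, 36), (9, 2006, Echo, Ned, Vega, 10), (9, 2014, Argo, Cal, Argo, 37), (9, 2014, Argo, Cal, Atlas, 36), (9, 2014, Argo, Cal, Vega, 10)}.
Selection role ≠ Argo: {(16, 2003, Echo, Wes, Atlas, 32), (16, 2003, Echo, Wes, Helix, 38), (16, 2003, Echo, Wes, Lyra, 38), (16, 2003, Echo, Wes, Omega, 4), (29, 1987, Vega, Uma, Gamma, 1), (29, 1987, Vega, Uma, Gamma, 8), (29, 1990, Omega, Pat, Gamma, 1), (29, 1990, Omega, Pat, Gamma, 8), (9, 2004, Delta, Xia, Atlas, 36), (9, 2004, Delta, Xia, Vega, 10), (9, 2006, Echo, Ned, Atlas, 36), (9, 2006, Echo, Ned, Vega, 10), (9, 2014, Argo, Cal, Atlas, 36), (9, 2014, Argo, Cal, Vega, 10)}
Keep only column(s) mid, year, role, sname (2 duplicate(s) eliminated): {(16, 2003, Atlas, Wes), (16, 2003, Helix, Wes), (16, 2003, Lyra, Wes), (16, 2003, Omega, Wes), (29, 1987, Gamma, Uma), (29, 1990, Gamma, Pat), (9, 2004, Atlas, Xia), (9, 2004, Vega, Xia), (9, 2006, Atlas, Ned), (9, 2006, Vega, Ned), (9, 2014, Atlas, Cal), (9, 2014, Vega, Cal)}
Selection mid ≠ 29 and sname ≠ Xia: {(16, 2003, Atlas, Wes), (16, 2003, Helix, Wes), (16, 2003, Lyra, Wes), (16, 2003, Omega, Wes), (9, 2006, Atlas, Ned), (9, 2006, Vega, Ned), (9, 2014, Atlas, Cal), (9, 2014, Vega, Cal)}
Keep only column(s) year, role: {(2003, Atlas), (2003, Helix), (2003, Lyra), (2003, Omega), (2006, Atlas), (2006, Vega), (2014, Atlas), (2014, Vega)}

{(2003, Atlas), (2003, Helix), (2003, Lyra), (2003, Omega), (2006, Atlas), (2006, Vega), (2014, Atlas), (2014, Vega)}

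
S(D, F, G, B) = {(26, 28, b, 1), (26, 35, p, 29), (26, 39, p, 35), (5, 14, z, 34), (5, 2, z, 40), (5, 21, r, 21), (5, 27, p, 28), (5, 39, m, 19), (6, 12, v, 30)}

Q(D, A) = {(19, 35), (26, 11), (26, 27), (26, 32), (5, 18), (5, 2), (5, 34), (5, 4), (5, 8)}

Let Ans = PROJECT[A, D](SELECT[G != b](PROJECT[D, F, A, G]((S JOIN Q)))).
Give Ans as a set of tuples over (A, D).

{(11, 26), (18, 5), (2, 5), (27, 26), (32, 26), (34, 5), (4, 5), (8, 5)}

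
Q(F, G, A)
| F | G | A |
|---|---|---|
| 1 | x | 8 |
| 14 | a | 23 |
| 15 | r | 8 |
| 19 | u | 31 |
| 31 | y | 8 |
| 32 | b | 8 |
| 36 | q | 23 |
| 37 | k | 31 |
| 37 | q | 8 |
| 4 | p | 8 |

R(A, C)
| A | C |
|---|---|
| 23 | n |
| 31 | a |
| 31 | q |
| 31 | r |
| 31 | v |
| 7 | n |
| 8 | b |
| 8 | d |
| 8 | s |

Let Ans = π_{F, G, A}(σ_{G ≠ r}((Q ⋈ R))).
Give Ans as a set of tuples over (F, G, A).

{(1, x, 8), (14, a, 23), (19, u, 31), (31, y, 8), (32, b, 8), (36, q, 23), (37, k, 31), (37, q, 8), (4, p, 8)}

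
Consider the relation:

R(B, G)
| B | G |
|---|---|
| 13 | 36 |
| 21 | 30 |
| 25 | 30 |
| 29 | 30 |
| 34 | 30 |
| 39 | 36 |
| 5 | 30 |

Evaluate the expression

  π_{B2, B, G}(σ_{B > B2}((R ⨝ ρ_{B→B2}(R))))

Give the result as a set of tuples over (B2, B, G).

{(13, 39, 36), (21, 25, 30), (21, 29, 30), (21, 34, 30), (25, 29, 30), (25, 34, 30), (29, 34, 30), (5, 21, 30), (5, 25, 30), (5, 29, 30), (5, 34, 30)}

ρ[B→B2]: schema becomes (B2, G); tuples unchanged.
Joining R and ρ_{B→B2}(R) on G yields {(13, 36, 13), (13, 36, 39), (21, 30, 21), (21, 30, 25), (21, 30, 29), (21, 30, 34), (21, 30, 5), (25, 30, 21), (25, 30, 25), (25, 30, 29), (25, 30, 34), (25, 30, 5), (29, 30, 21), (29, 30, 25), (29, 30, 29), (29, 30, 34), (29, 30, 5), (34, 30, 21), (34, 30, 25), (34, 30, 29), (34, 30, 34), (34, 30, 5), (39, 36, 13), (39, 36, 39), (5, 30, 21), (5, 30, 25), (5, 30, 29), (5, 30, 34), (5, 30, 5)}.
σ[B > B2]: keep tuples satisfying B > B2 → {(21, 30, 5), (25, 30, 21), (25, 30, 5), (29, 30, 21), (29, 30, 25), (29, 30, 5), (34, 30, 21), (34, 30, 25), (34, 30, 29), (34, 30, 5), (39, 36, 13)}
π_{B2, B, G} gives {(13, 39, 36), (21, 25, 30), (21, 29, 30), (21, 34, 30), (25, 29, 30), (25, 34, 30), (29, 34, 30), (5, 21, 30), (5, 25, 30), (5, 29, 30), (5, 34, 30)}.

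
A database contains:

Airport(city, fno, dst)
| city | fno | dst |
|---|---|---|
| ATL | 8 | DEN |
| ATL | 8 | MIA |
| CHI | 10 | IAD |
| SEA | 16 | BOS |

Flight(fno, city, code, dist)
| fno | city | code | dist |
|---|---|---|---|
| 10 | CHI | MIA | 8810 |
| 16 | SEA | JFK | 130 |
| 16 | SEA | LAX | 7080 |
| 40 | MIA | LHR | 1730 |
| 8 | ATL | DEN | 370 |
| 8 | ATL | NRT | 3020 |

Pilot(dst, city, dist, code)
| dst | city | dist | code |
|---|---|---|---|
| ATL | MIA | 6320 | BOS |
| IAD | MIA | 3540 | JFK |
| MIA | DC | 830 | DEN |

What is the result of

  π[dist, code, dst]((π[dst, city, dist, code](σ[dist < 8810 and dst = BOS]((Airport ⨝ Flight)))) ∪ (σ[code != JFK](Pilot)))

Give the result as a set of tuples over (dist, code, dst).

Airport ⋈ Flight (natural join on city, fno): {(ATL, 8, DEN, DEN, 370), (ATL, 8, DEN, NRT, 3020), (ATL, 8, MIA, DEN, 370), (ATL, 8, MIA, NRT, 3020), (CHI, 10, IAD, MIA, 8810), (SEA, 16, BOS, JFK, 130), (SEA, 16, BOS, LAX, 7080)}
Apply σ_{dist < 8810 and dst = BOS}; surviving tuples: {(SEA, 16, BOS, JFK, 130), (SEA, 16, BOS, LAX, 7080)}
π_{dst, city, dist, code} gives {(BOS, SEA, 130, JFK), (BOS, SEA, 7080, LAX)}.
Apply σ_{code != JFK}; surviving tuples: {(ATL, MIA, 6320, BOS), (MIA, DC, 830, DEN)}
Taking the union: {(ATL, MIA, 6320, BOS), (BOS, SEA, 130, JFK), (BOS, SEA, 7080, LAX), (MIA, DC, 830, DEN)}
π_{dist, code, dst} gives {(130, JFK, BOS), (6320, BOS, ATL), (7080, LAX, BOS), (830, DEN, MIA)}.

{(130, JFK, BOS), (6320, BOS, ATL), (7080, LAX, BOS), (830, DEN, MIA)}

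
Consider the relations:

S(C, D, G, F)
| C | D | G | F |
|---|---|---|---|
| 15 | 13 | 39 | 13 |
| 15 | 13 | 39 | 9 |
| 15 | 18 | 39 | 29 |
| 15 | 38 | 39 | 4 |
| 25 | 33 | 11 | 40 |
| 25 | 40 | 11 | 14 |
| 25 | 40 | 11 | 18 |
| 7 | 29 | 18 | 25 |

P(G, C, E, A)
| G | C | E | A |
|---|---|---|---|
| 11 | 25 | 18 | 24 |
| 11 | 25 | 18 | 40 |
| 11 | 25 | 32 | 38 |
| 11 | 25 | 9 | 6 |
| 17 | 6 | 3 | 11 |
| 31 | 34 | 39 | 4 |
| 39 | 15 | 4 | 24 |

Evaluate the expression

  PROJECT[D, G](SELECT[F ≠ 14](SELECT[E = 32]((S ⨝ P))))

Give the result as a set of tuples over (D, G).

{(33, 11), (40, 11)}

S ⋈ P (natural join on C, G): {(15, 13, 39, 13, 4, 24), (15, 13, 39, 9, 4, 24), (15, 18, 39, 29, 4, 24), (15, 38, 39, 4, 4, 24), (25, 33, 11, 40, 18, 24), (25, 33, 11, 40, 18, 40), (25, 33, 11, 40, 32, 38), (25, 33, 11, 40, 9, 6), (25, 40, 11, 14, 18, 24), (25, 40, 11, 14, 18, 40), (25, 40, 11, 14, 32, 38), (25, 40, 11, 14, 9, 6), (25, 40, 11, 18, 18, 24), (25, 40, 11, 18, 18, 40), (25, 40, 11, 18, 32, 38), (25, 40, 11, 18, 9, 6)}
σ[E = 32]: keep tuples satisfying E = 32 → {(25, 33, 11, 40, 32, 38), (25, 40, 11, 14, 32, 38), (25, 40, 11, 18, 32, 38)}
σ[F ≠ 14]: keep tuples satisfying F ≠ 14 → {(25, 33, 11, 40, 32, 38), (25, 40, 11, 18, 32, 38)}
π_{D, G} gives {(33, 11), (40, 11)}.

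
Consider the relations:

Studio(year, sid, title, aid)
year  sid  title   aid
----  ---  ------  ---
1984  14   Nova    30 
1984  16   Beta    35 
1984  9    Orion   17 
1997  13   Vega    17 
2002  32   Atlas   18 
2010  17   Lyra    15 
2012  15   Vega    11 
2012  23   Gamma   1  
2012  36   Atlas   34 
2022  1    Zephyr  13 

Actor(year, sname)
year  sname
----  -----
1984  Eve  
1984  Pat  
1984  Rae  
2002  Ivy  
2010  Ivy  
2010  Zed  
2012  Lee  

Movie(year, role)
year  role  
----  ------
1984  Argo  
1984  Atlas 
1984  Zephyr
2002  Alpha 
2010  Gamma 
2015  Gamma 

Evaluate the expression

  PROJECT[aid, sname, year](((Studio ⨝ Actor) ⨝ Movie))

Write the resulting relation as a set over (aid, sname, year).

{(15, Ivy, 2010), (15, Zed, 2010), (17, Eve, 1984), (17, Pat, 1984), (17, Rae, 1984), (18, Ivy, 2002), (30, Eve, 1984), (30, Pat, 1984), (30, Rae, 1984), (35, Eve, 1984), (35, Pat, 1984), (35, Rae, 1984)}

Natural join on year: {(1984, 14, Nova, 30, Eve), (1984, 14, Nova, 30, Pat), (1984, 14, Nova, 30, Rae), (1984, 16, Beta, 35, Eve), (1984, 16, Beta, 35, Pat), (1984, 16, Beta, 35, Rae), (1984, 9, Orion, 17, Eve), (1984, 9, Orion, 17, Pat), (1984, 9, Orion, 17, Rae), (2002, 32, Atlas, 18, Ivy), (2010, 17, Lyra, 15, Ivy), (2010, 17, Lyra, 15, Zed), (2012, 15, Vega, 11, Lee), (2012, 23, Gamma, 1, Lee), (2012, 36, Atlas, 34, Lee)}
Natural join on year: {(1984, 14, Nova, 30, Eve, Argo), (1984, 14, Nova, 30, Eve, Atlas), (1984, 14, Nova, 30, Eve, Zephyr), (1984, 14, Nova, 30, Pat, Argo), (1984, 14, Nova, 30, Pat, Atlas), (1984, 14, Nova, 30, Pat, Zephyr), (1984, 14, Nova, 30, Rae, Argo), (1984, 14, Nova, 30, Rae, Atlas), (1984, 14, Nova, 30, Rae, Zephyr), (1984, 16, Beta, 35, Eve, Argo), (1984, 16, Beta, 35, Eve, Atlas), (1984, 16, Beta, 35, Eve, Zephyr), (1984, 16, Beta, 35, Pat, Argo), (1984, 16, Beta, 35, Pat, Atlas), (1984, 16, Beta, 35, Pat, Zephyr), (1984, 16, Beta, 35, Rae, Argo), (1984, 16, Beta, 35, Rae, Atlas), (1984, 16, Beta, 35, Rae, Zephyr), (1984, 9, Orion, 17, Eve, Argo), (1984, 9, Orion, 17, Eve, Atlas), (1984, 9, Orion, 17, Eve, Zephyr), (1984, 9, Orion, 17, Pat, Argo), (1984, 9, Orion, 17, Pat, Atlas), (1984, 9, Orion, 17, Pat, Zephyr), (1984, 9, Orion, 17, Rae, Argo), (1984, 9, Orion, 17, Rae, Atlas), (1984, 9, Orion, 17, Rae, Zephyr), (2002, 32, Atlas, 18, Ivy, Alpha), (2010, 17, Lyra, 15, Ivy, Gamma), (2010, 17, Lyra, 15, Zed, Gamma)}
π_{aid, sname, year} gives {(15, Ivy, 2010), (15, Zed, 2010), (17, Eve, 1984), (17, Pat, 1984), (17, Rae, 1984), (18, Ivy, 2002), (30, Eve, 1984), (30, Pat, 1984), (30, Rae, 1984), (35, Eve, 1984), (35, Pat, 1984), (35, Rae, 1984)} (18 duplicate(s) eliminated).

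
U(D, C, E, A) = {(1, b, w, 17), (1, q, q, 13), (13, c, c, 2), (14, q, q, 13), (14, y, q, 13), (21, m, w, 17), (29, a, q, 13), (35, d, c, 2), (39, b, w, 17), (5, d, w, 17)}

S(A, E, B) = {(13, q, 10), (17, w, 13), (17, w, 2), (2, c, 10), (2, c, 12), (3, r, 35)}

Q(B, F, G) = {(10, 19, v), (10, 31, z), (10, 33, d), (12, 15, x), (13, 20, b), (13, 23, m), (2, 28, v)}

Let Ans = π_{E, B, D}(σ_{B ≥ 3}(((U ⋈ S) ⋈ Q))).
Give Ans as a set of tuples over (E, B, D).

{(c, 10, 13), (c, 10, 35), (c, 12, 13), (c, 12, 35), (q, 10, 1), (q, 10, 14), (q, 10, 29), (w, 13, 1), (w, 13, 21), (w, 13, 39), (w, 13, 5)}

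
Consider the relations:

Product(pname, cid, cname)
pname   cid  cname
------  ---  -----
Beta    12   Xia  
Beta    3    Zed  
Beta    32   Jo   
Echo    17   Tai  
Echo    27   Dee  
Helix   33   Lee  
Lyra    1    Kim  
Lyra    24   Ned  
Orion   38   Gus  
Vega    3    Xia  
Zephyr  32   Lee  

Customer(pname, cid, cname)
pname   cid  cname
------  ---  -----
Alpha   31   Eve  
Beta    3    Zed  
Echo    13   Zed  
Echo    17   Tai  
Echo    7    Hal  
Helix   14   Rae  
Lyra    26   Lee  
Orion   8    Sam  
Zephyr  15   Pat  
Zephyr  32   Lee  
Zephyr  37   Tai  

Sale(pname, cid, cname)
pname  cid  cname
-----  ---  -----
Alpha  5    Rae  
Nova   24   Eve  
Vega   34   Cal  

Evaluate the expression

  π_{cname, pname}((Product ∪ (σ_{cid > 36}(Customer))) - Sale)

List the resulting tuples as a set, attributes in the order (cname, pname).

σ[cid > 36]: keep tuples satisfying cid > 36 → {(Zephyr, 37, Tai)}
Set union of the two operands is {(Beta, 12, Xia), (Beta, 3, Zed), (Beta, 32, Jo), (Echo, 17, Tai), (Echo, 27, Dee), (Helix, 33, Lee), (Lyra, 1, Kim), (Lyra, 24, Ned), (Orion, 38, Gus), (Vega, 3, Xia), (Zephyr, 32, Lee), (Zephyr, 37, Tai)}.
Set difference of the two operands is {(Beta, 12, Xia), (Beta, 3, Zed), (Beta, 32, Jo), (Echo, 17, Tai), (Echo, 27, Dee), (Helix, 33, Lee), (Lyra, 1, Kim), (Lyra, 24, Ned), (Orion, 38, Gus), (Vega, 3, Xia), (Zephyr, 32, Lee), (Zephyr, 37, Tai)}.
Projecting to cname, pname: {(Dee, Echo), (Gus, Orion), (Jo, Beta), (Kim, Lyra), (Lee, Helix), (Lee, Zephyr), (Ned, Lyra), (Tai, Echo), (Tai, Zephyr), (Xia, Beta), (Xia, Vega), (Zed, Beta)}

{(Dee, Echo), (Gus, Orion), (Jo, Beta), (Kim, Lyra), (Lee, Helix), (Lee, Zephyr), (Ned, Lyra), (Tai, Echo), (Tai, Zephyr), (Xia, Beta), (Xia, Vega), (Zed, Beta)}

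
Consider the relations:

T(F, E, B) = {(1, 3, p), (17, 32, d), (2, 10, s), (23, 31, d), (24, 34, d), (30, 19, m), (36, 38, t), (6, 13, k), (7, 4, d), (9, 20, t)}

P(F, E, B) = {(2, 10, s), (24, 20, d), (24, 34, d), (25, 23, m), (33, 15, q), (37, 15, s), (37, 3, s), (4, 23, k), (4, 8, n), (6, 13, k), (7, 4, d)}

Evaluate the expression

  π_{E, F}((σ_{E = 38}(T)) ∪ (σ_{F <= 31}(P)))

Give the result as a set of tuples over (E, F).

σ[E = 38]: keep tuples satisfying E = 38 → {(36, 38, t)}
σ[F <= 31]: keep tuples satisfying F <= 31 → {(2, 10, s), (24, 20, d), (24, 34, d), (25, 23, m), (4, 23, k), (4, 8, n), (6, 13, k), (7, 4, d)}
Set union of the two operands is {(2, 10, s), (24, 20, d), (24, 34, d), (25, 23, m), (36, 38, t), (4, 23, k), (4, 8, n), (6, 13, k), (7, 4, d)}.
Projecting to E, F: {(10, 2), (13, 6), (20, 24), (23, 25), (23, 4), (34, 24), (38, 36), (4, 7), (8, 4)}

{(10, 2), (13, 6), (20, 24), (23, 25), (23, 4), (34, 24), (38, 36), (4, 7), (8, 4)}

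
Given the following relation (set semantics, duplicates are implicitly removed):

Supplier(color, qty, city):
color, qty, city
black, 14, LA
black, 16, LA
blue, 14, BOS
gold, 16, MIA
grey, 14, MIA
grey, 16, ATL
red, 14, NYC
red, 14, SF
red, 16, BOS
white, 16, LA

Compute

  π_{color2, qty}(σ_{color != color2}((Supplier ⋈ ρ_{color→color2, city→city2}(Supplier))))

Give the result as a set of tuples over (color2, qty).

{(black, 14), (black, 16), (blue, 14), (gold, 16), (grey, 14), (grey, 16), (red, 14), (red, 16), (white, 16)}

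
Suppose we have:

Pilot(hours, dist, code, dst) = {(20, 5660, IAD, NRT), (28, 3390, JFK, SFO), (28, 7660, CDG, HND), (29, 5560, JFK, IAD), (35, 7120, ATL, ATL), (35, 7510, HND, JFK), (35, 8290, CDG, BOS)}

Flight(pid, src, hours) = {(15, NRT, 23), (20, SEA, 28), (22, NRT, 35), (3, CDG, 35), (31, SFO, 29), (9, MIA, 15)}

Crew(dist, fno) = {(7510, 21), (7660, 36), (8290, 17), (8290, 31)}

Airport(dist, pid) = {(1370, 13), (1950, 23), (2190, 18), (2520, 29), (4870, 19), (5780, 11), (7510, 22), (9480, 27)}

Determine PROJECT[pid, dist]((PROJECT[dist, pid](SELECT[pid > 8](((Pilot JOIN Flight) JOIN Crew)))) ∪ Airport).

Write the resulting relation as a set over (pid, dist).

{(11, 5780), (13, 1370), (18, 2190), (19, 4870), (20, 7660), (22, 7510), (22, 8290), (23, 1950), (27, 9480), (29, 2520)}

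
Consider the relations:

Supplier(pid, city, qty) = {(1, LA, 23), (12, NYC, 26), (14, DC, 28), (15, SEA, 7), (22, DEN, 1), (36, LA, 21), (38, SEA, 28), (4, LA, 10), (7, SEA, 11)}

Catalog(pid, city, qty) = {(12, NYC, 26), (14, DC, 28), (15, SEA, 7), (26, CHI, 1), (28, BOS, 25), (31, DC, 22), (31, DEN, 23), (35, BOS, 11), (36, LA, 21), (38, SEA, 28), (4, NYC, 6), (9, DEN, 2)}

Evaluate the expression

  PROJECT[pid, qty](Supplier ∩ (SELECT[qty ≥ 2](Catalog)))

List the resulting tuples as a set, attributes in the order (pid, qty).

Filtering on qty ≥ 2 leaves {(12, NYC, 26), (14, DC, 28), (15, SEA, 7), (28, BOS, 25), (31, DC, 22), (31, DEN, 23), (35, BOS, 11), (36, LA, 21), (38, SEA, 28), (4, NYC, 6), (9, DEN, 2)}.
Set intersection of the two operands is {(12, NYC, 26), (14, DC, 28), (15, SEA, 7), (36, LA, 21), (38, SEA, 28)}.
Projecting to pid, qty: {(12, 26), (14, 28), (15, 7), (36, 21), (38, 28)}

{(12, 26), (14, 28), (15, 7), (36, 21), (38, 28)}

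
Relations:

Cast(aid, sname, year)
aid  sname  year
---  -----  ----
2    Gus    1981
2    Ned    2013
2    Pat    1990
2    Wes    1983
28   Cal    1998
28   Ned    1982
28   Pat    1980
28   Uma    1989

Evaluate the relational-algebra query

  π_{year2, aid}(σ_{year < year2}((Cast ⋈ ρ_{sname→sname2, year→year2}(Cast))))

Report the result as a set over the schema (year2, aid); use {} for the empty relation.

{(1982, 28), (1983, 2), (1989, 28), (1990, 2), (1998, 28), (2013, 2)}

ρ[sname→sname2, year→year2]: schema becomes (aid, sname2, year2); tuples unchanged.
Cast ⋈ ρ_{sname→sname2, year→year2}(Cast) (natural join on aid): {(2, Gus, 1981, Gus, 1981), (2, Gus, 1981, Ned, 2013), (2, Gus, 1981, Pat, 1990), (2, Gus, 1981, Wes, 1983), (2, Ned, 2013, Gus, 1981), (2, Ned, 2013, Ned, 2013), (2, Ned, 2013, Pat, 1990), (2, Ned, 2013, Wes, 1983), (2, Pat, 1990, Gus, 1981), (2, Pat, 1990, Ned, 2013), (2, Pat, 1990, Pat, 1990), (2, Pat, 1990, Wes, 1983), (2, Wes, 1983, Gus, 1981), (2, Wes, 1983, Ned, 2013), (2, Wes, 1983, Pat, 1990), (2, Wes, 1983, Wes, 1983), (28, Cal, 1998, Cal, 1998), (28, Cal, 1998, Ned, 1982), (28, Cal, 1998, Pat, 1980), (28, Cal, 1998, Uma, 1989), (28, Ned, 1982, Cal, 1998), (28, Ned, 1982, Ned, 1982), (28, Ned, 1982, Pat, 1980), (28, Ned, 1982, Uma, 1989), (28, Pat, 1980, Cal, 1998), (28, Pat, 1980, Ned, 1982), (28, Pat, 1980, Pat, 1980), (28, Pat, 1980, Uma, 1989), (28, Uma, 1989, Cal, 1998), (28, Uma, 1989, Ned, 1982), (28, Uma, 1989, Pat, 1980), (28, Uma, 1989, Uma, 1989)}
σ[year < year2]: keep tuples satisfying year < year2 → {(2, Gus, 1981, Ned, 2013), (2, Gus, 1981, Pat, 1990), (2, Gus, 1981, Wes, 1983), (2, Pat, 1990, Ned, 2013), (2, Wes, 1983, Ned, 2013), (2, Wes, 1983, Pat, 1990), (28, Ned, 1982, Cal, 1998), (28, Ned, 1982, Uma, 1989), (28, Pat, 1980, Cal, 1998), (28, Pat, 1980, Ned, 1982), (28, Pat, 1980, Uma, 1989), (28, Uma, 1989, Cal, 1998)}
π[year2, aid]: project onto (year2, aid) (6 duplicate(s) eliminated) → {(1982, 28), (1983, 2), (1989, 28), (1990, 2), (1998, 28), (2013, 2)}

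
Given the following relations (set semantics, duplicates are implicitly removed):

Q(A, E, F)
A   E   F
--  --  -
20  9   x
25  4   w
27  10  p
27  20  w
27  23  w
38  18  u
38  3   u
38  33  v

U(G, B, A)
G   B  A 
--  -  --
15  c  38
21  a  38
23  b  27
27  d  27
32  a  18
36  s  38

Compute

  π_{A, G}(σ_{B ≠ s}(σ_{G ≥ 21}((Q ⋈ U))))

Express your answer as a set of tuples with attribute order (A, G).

Joining Q and U on A yields {(27, 10, p, 23, b), (27, 10, p, 27, d), (27, 20, w, 23, b), (27, 20, w, 27, d), (27, 23, w, 23, b), (27, 23, w, 27, d), (38, 18, u, 15, c), (38, 18, u, 21, a), (38, 18, u, 36, s), (38, 3, u, 15, c), (38, 3, u, 21, a), (38, 3, u, 36, s), (38, 33, v, 15, c), (38, 33, v, 21, a), (38, 33, v, 36, s)}.
Apply σ_{G ≥ 21}; surviving tuples: {(27, 10, p, 23, b), (27, 10, p, 27, d), (27, 20, w, 23, b), (27, 20, w, 27, d), (27, 23, w, 23, b), (27, 23, w, 27, d), (38, 18, u, 21, a), (38, 18, u, 36, s), (38, 3, u, 21, a), (38, 3, u, 36, s), (38, 33, v, 21, a), (38, 33, v, 36, s)}
Apply σ_{B ≠ s}; surviving tuples: {(27, 10, p, 23, b), (27, 10, p, 27, d), (27, 20, w, 23, b), (27, 20, w, 27, d), (27, 23, w, 23, b), (27, 23, w, 27, d), (38, 18, u, 21, a), (38, 3, u, 21, a), (38, 33, v, 21, a)}
Projecting to A, G (6 duplicate(s) eliminated): {(27, 23), (27, 27), (38, 21)}

{(27, 23), (27, 27), (38, 21)}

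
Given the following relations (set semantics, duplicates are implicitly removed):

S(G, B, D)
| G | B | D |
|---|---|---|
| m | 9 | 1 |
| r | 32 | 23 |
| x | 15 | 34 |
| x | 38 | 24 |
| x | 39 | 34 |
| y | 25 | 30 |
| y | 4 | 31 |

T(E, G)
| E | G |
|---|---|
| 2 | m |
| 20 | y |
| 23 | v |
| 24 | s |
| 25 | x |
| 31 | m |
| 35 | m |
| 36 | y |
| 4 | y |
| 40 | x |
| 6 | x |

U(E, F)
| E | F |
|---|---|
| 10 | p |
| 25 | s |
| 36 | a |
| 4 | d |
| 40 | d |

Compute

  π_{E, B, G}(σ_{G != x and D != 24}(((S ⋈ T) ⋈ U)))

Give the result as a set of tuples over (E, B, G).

{(36, 25, y), (36, 4, y), (4, 25, y), (4, 4, y)}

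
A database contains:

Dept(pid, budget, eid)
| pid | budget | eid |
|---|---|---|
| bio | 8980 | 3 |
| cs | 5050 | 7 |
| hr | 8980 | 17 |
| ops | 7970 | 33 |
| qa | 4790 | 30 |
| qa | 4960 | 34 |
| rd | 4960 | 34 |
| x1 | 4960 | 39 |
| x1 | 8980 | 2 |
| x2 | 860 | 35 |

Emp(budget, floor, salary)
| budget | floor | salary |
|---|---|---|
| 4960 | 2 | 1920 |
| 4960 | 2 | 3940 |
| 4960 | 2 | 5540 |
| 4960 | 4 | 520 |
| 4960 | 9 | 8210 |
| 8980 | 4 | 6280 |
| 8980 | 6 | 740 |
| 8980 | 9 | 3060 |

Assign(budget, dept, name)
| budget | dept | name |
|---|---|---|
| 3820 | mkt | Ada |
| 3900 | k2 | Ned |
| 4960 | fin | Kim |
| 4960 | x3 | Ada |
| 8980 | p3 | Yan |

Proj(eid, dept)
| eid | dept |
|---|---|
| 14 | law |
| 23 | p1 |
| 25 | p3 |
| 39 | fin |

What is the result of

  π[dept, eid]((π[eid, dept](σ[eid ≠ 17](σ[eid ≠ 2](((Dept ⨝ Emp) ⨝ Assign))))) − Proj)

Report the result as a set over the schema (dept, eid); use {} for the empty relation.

{(fin, 34), (p3, 3), (x3, 34), (x3, 39)}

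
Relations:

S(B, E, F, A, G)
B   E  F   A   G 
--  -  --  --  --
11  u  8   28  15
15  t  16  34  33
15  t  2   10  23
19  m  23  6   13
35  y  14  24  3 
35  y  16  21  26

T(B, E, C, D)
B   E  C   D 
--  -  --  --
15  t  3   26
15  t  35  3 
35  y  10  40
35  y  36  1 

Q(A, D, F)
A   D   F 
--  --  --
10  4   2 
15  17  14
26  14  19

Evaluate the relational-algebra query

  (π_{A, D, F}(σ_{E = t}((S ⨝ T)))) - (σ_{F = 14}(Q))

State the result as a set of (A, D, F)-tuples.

Natural join on B, E: {(15, t, 16, 34, 33, 3, 26), (15, t, 16, 34, 33, 35, 3), (15, t, 2, 10, 23, 3, 26), (15, t, 2, 10, 23, 35, 3), (35, y, 14, 24, 3, 10, 40), (35, y, 14, 24, 3, 36, 1), (35, y, 16, 21, 26, 10, 40), (35, y, 16, 21, 26, 36, 1)}
Selection E = t: {(15, t, 16, 34, 33, 3, 26), (15, t, 16, 34, 33, 35, 3), (15, t, 2, 10, 23, 3, 26), (15, t, 2, 10, 23, 35, 3)}
Keep only column(s) A, D, F: {(10, 26, 2), (10, 3, 2), (34, 26, 16), (34, 3, 16)}
Selection F = 14: {(15, 17, 14)}
Set difference of the two operands is {(10, 26, 2), (10, 3, 2), (34, 26, 16), (34, 3, 16)}.

{(10, 26, 2), (10, 3, 2), (34, 26, 16), (34, 3, 16)}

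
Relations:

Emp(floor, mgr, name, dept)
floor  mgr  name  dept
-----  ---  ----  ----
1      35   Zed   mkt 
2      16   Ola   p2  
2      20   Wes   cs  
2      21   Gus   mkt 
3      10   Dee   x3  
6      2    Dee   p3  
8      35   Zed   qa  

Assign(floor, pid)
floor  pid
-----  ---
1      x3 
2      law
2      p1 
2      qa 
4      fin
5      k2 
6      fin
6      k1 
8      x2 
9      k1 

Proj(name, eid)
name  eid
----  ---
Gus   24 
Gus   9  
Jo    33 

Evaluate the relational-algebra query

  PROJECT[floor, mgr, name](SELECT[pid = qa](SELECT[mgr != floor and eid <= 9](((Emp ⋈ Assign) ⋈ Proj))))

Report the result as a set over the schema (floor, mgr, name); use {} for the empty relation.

Emp ⋈ Assign (natural join on floor): {(1, 35, Zed, mkt, x3), (2, 16, Ola, p2, law), (2, 16, Ola, p2, p1), (2, 16, Ola, p2, qa), (2, 20, Wes, cs, law), (2, 20, Wes, cs, p1), (2, 20, Wes, cs, qa), (2, 21, Gus, mkt, law), (2, 21, Gus, mkt, p1), (2, 21, Gus, mkt, qa), (6, 2, Dee, p3, fin), (6, 2, Dee, p3, k1), (8, 35, Zed, qa, x2)}
(Emp ⋈ Assign) ⋈ Proj (natural join on name): {(2, 21, Gus, mkt, law, 24), (2, 21, Gus, mkt, law, 9), (2, 21, Gus, mkt, p1, 24), (2, 21, Gus, mkt, p1, 9), (2, 21, Gus, mkt, qa, 24), (2, 21, Gus, mkt, qa, 9)}
σ[mgr != floor and eid <= 9]: keep tuples satisfying mgr != floor and eid <= 9 → {(2, 21, Gus, mkt, law, 9), (2, 21, Gus, mkt, p1, 9), (2, 21, Gus, mkt, qa, 9)}
σ[pid = qa]: keep tuples satisfying pid = qa → {(2, 21, Gus, mkt, qa, 9)}
π_{floor, mgr, name} gives {(2, 21, Gus)}.

{(2, 21, Gus)}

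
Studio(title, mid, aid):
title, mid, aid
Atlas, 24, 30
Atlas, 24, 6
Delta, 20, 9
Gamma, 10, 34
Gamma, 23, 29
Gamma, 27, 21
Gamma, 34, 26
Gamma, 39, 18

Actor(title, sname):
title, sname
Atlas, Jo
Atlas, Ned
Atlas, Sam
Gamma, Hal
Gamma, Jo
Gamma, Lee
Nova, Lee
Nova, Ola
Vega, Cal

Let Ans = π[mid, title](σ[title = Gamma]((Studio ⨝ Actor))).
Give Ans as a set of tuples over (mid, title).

Natural join on title: {(Atlas, 24, 30, Jo), (Atlas, 24, 30, Ned), (Atlas, 24, 30, Sam), (Atlas, 24, 6, Jo), (Atlas, 24, 6, Ned), (Atlas, 24, 6, Sam), (Gamma, 10, 34, Hal), (Gamma, 10, 34, Jo), (Gamma, 10, 34, Lee), (Gamma, 23, 29, Hal), (Gamma, 23, 29, Jo), (Gamma, 23, 29, Lee), (Gamma, 27, 21, Hal), (Gamma, 27, 21, Jo), (Gamma, 27, 21, Lee), (Gamma, 34, 26, Hal), (Gamma, 34, 26, Jo), (Gamma, 34, 26, Lee), (Gamma, 39, 18, Hal), (Gamma, 39, 18, Jo), (Gamma, 39, 18, Lee)}
Filtering on title = Gamma leaves {(Gamma, 10, 34, Hal), (Gamma, 10, 34, Jo), (Gamma, 10, 34, Lee), (Gamma, 23, 29, Hal), (Gamma, 23, 29, Jo), (Gamma, 23, 29, Lee), (Gamma, 27, 21, Hal), (Gamma, 27, 21, Jo), (Gamma, 27, 21, Lee), (Gamma, 34, 26, Hal), (Gamma, 34, 26, Jo), (Gamma, 34, 26, Lee), (Gamma, 39, 18, Hal), (Gamma, 39, 18, Jo), (Gamma, 39, 18, Lee)}.
π[mid, title]: project onto (mid, title) (10 duplicate(s) eliminated) → {(10, Gamma), (23, Gamma), (27, Gamma), (34, Gamma), (39, Gamma)}

{(10, Gamma), (23, Gamma), (27, Gamma), (34, Gamma), (39, Gamma)}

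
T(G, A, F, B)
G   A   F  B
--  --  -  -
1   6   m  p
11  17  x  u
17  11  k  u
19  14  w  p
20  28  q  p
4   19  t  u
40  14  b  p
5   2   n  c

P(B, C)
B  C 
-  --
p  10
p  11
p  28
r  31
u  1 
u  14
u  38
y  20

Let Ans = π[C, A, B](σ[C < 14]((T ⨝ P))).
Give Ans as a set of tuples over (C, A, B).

{(1, 11, u), (1, 17, u), (1, 19, u), (10, 14, p), (10, 28, p), (10, 6, p), (11, 14, p), (11, 28, p), (11, 6, p)}

Joining T and P on B yields {(1, 6, m, p, 10), (1, 6, m, p, 11), (1, 6, m, p, 28), (11, 17, x, u, 1), (11, 17, x, u, 14), (11, 17, x, u, 38), (17, 11, k, u, 1), (17, 11, k, u, 14), (17, 11, k, u, 38), (19, 14, w, p, 10), (19, 14, w, p, 11), (19, 14, w, p, 28), (20, 28, q, p, 10), (20, 28, q, p, 11), (20, 28, q, p, 28), (4, 19, t, u, 1), (4, 19, t, u, 14), (4, 19, t, u, 38), (40, 14, b, p, 10), (40, 14, b, p, 11), (40, 14, b, p, 28)}.
Apply σ_{C < 14}; surviving tuples: {(1, 6, m, p, 10), (1, 6, m, p, 11), (11, 17, x, u, 1), (17, 11, k, u, 1), (19, 14, w, p, 10), (19, 14, w, p, 11), (20, 28, q, p, 10), (20, 28, q, p, 11), (4, 19, t, u, 1), (40, 14, b, p, 10), (40, 14, b, p, 11)}
Keep only column(s) C, A, B (2 duplicate(s) eliminated): {(1, 11, u), (1, 17, u), (1, 19, u), (10, 14, p), (10, 28, p), (10, 6, p), (11, 14, p), (11, 28, p), (11, 6, p)}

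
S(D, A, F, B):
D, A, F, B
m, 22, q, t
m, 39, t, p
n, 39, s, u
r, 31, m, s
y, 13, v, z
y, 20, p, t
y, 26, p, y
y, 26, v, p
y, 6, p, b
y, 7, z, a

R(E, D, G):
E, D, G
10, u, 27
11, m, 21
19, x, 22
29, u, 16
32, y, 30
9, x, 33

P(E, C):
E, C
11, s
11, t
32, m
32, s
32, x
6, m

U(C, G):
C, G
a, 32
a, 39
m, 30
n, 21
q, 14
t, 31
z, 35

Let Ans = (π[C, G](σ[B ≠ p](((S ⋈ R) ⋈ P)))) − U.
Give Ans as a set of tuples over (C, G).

Joining S and R on D yields {(m, 22, q, t, 11, 21), (m, 39, t, p, 11, 21), (y, 13, v, z, 32, 30), (y, 20, p, t, 32, 30), (y, 26, p, y, 32, 30), (y, 26, v, p, 32, 30), (y, 6, p, b, 32, 30), (y, 7, z, a, 32, 30)}.
Joining (S ⋈ R) and P on E yields {(m, 22, q, t, 11, 21, s), (m, 22, q, t, 11, 21, t), (m, 39, t, p, 11, 21, s), (m, 39, t, p, 11, 21, t), (y, 13, v, z, 32, 30, m), (y, 13, v, z, 32, 30, s), (y, 13, v, z, 32, 30, x), (y, 20, p, t, 32, 30, m), (y, 20, p, t, 32, 30, s), (y, 20, p, t, 32, 30, x), (y, 26, p, y, 32, 30, m), (y, 26, p, y, 32, 30, s), (y, 26, p, y, 32, 30, x), (y, 26, v, p, 32, 30, m), (y, 26, v, p, 32, 30, s), (y, 26, v, p, 32, 30, x), (y, 6, p, b, 32, 30, m), (y, 6, p, b, 32, 30, s), (y, 6, p, b, 32, 30, x), (y, 7, z, a, 32, 30, m), (y, 7, z, a, 32, 30, s), (y, 7, z, a, 32, 30, x)}.
Selection B ≠ p: {(m, 22, q, t, 11, 21, s), (m, 22, q, t, 11, 21, t), (y, 13, v, z, 32, 30, m), (y, 13, v, z, 32, 30, s), (y, 13, v, z, 32, 30, x), (y, 20, p, t, 32, 30, m), (y, 20, p, t, 32, 30, s), (y, 20, p, t, 32, 30, x), (y, 26, p, y, 32, 30, m), (y, 26, p, y, 32, 30, s), (y, 26, p, y, 32, 30, x), (y, 6, p, b, 32, 30, m), (y, 6, p, b, 32, 30, s), (y, 6, p, b, 32, 30, x), (y, 7, z, a, 32, 30, m), (y, 7, z, a, 32, 30, s), (y, 7, z, a, 32, 30, x)}
Projecting to C, G (12 duplicate(s) eliminated): {(m, 30), (s, 21), (s, 30), (t, 21), (x, 30)}
Set difference of the two operands is {(s, 21), (s, 30), (t, 21), (x, 30)}.

{(s, 21), (s, 30), (t, 21), (x, 30)}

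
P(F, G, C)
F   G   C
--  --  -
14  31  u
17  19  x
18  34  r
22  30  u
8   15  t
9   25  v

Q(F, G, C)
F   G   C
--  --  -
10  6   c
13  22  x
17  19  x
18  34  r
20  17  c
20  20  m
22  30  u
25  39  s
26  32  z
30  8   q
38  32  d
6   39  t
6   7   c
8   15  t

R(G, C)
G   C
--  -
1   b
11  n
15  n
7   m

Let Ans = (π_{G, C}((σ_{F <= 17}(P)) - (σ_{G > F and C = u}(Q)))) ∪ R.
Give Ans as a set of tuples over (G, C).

Selection F <= 17: {(14, 31, u), (17, 19, x), (8, 15, t), (9, 25, v)}
Selection G > F and C = u: {(22, 30, u)}
Difference: {(14, 31, u), (17, 19, x), (8, 15, t), (9, 25, v)} with {(22, 30, u)} → {(14, 31, u), (17, 19, x), (8, 15, t), (9, 25, v)}
Projecting to G, C: {(15, t), (19, x), (25, v), (31, u)}
Union: {(15, t), (19, x), (25, v), (31, u)} with {(1, b), (11, n), (15, n), (7, m)} → {(1, b), (11, n), (15, n), (15, t), (19, x), (25, v), (31, u), (7, m)}

{(1, b), (11, n), (15, n), (15, t), (19, x), (25, v), (31, u), (7, m)}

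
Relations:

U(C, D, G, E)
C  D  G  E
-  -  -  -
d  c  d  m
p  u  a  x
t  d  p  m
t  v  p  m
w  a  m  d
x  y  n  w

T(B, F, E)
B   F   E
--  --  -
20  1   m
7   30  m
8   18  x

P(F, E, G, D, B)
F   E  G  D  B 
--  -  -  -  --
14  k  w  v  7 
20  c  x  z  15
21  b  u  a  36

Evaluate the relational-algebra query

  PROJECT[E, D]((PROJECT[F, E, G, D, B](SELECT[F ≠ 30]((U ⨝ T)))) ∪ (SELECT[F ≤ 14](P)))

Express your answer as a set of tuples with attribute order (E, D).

Joining U and T on E yields {(d, c, d, m, 20, 1), (d, c, d, m, 7, 30), (p, u, a, x, 8, 18), (t, d, p, m, 20, 1), (t, d, p, m, 7, 30), (t, v, p, m, 20, 1), (t, v, p, m, 7, 30)}.
Apply σ_{F ≠ 30}; surviving tuples: {(d, c, d, m, 20, 1), (p, u, a, x, 8, 18), (t, d, p, m, 20, 1), (t, v, p, m, 20, 1)}
π_{F, E, G, D, B} gives {(1, m, d, c, 20), (1, m, p, d, 20), (1, m, p, v, 20), (18, x, a, u, 8)}.
Apply σ_{F ≤ 14}; surviving tuples: {(14, k, w, v, 7)}
Set union of the two operands is {(1, m, d, c, 20), (1, m, p, d, 20), (1, m, p, v, 20), (14, k, w, v, 7), (18, x, a, u, 8)}.
π_{E, D} gives {(k, v), (m, c), (m, d), (m, v), (x, u)}.

{(k, v), (m, c), (m, d), (m, v), (x, u)}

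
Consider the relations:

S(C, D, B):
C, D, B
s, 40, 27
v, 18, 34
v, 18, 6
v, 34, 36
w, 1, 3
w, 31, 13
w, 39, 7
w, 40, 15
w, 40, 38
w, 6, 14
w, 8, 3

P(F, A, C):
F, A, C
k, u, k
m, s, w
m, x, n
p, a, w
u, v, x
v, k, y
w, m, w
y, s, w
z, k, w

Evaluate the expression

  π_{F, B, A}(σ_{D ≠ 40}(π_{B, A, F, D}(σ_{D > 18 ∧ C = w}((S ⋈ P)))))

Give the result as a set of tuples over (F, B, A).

Joining S and P on C yields {(w, 1, 3, m, s), (w, 1, 3, p, a), (w, 1, 3, w, m), (w, 1, 3, y, s), (w, 1, 3, z, k), (w, 31, 13, m, s), (w, 31, 13, p, a), (w, 31, 13, w, m), (w, 31, 13, y, s), (w, 31, 13, z, k), (w, 39, 7, m, s), (w, 39, 7, p, a), (w, 39, 7, w, m), (w, 39, 7, y, s), (w, 39, 7, z, k), (w, 40, 15, m, s), (w, 40, 15, p, a), (w, 40, 15, w, m), (w, 40, 15, y, s), (w, 40, 15, z, k), (w, 40, 38, m, s), (w, 40, 38, p, a), (w, 40, 38, w, m), (w, 40, 38, y, s), (w, 40, 38, z, k), (w, 6, 14, m, s), (w, 6, 14, p, a), (w, 6, 14, w, m), (w, 6, 14, y, s), (w, 6, 14, z, k), (w, 8, 3, m, s), (w, 8, 3, p, a), (w, 8, 3, w, m), (w, 8, 3, y, s), (w, 8, 3, z, k)}.
Filtering on D > 18 ∧ C = w leaves {(w, 31, 13, m, s), (w, 31, 13, p, a), (w, 31, 13, w, m), (w, 31, 13, y, s), (w, 31, 13, z, k), (w, 39, 7, m, s), (w, 39, 7, p, a), (w, 39, 7, w, m), (w, 39, 7, y, s), (w, 39, 7, z, k), (w, 40, 15, m, s), (w, 40, 15, p, a), (w, 40, 15, w, m), (w, 40, 15, y, s), (w, 40, 15, z, k), (w, 40, 38, m, s), (w, 40, 38, p, a), (w, 40, 38, w, m), (w, 40, 38, y, s), (w, 40, 38, z, k)}.
Keep only column(s) B, A, F, D: {(13, a, p, 31), (13, k, z, 31), (13, m, w, 31), (13, s, m, 31), (13, s, y, 31), (15, a, p, 40), (15, k, z, 40), (15, m, w, 40), (15, s, m, 40), (15, s, y, 40), (38, a, p, 40), (38, k, z, 40), (38, m, w, 40), (38, s, m, 40), (38, s, y, 40), (7, a, p, 39), (7, k, z, 39), (7, m, w, 39), (7, s, m, 39), (7, s, y, 39)}
Filtering on D ≠ 40 leaves {(13, a, p, 31), (13, k, z, 31), (13, m, w, 31), (13, s, m, 31), (13, s, y, 31), (7, a, p, 39), (7, k, z, 39), (7, m, w, 39), (7, s, m, 39), (7, s, y, 39)}.
Keep only column(s) F, B, A: {(m, 13, s), (m, 7, s), (p, 13, a), (p, 7, a), (w, 13, m), (w, 7, m), (y, 13, s), (y, 7, s), (z, 13, k), (z, 7, k)}

{(m, 13, s), (m, 7, s), (p, 13, a), (p, 7, a), (w, 13, m), (w, 7, m), (y, 13, s), (y, 7, s), (z, 13, k), (z, 7, k)}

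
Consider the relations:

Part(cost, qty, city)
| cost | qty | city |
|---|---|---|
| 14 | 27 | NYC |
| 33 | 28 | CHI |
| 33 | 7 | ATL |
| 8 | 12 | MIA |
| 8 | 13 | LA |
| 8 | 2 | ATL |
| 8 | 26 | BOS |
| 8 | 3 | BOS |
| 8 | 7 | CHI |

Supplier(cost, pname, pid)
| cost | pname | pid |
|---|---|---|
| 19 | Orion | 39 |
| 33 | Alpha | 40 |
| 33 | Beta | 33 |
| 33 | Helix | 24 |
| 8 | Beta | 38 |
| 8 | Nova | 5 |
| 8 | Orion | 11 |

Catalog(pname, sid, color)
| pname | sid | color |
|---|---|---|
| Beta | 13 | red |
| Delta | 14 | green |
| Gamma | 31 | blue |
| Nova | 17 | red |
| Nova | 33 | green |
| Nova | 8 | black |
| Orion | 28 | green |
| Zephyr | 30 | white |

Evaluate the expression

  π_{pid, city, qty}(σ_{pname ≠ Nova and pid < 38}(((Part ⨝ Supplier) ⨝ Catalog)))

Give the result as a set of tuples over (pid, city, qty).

Natural join on cost: {(33, 28, CHI, Alpha, 40), (33, 28, CHI, Beta, 33), (33, 28, CHI, Helix, 24), (33, 7, ATL, Alpha, 40), (33, 7, ATL, Beta, 33), (33, 7, ATL, Helix, 24), (8, 12, MIA, Beta, 38), (8, 12, MIA, Nova, 5), (8, 12, MIA, Orion, 11), (8, 13, LA, Beta, 38), (8, 13, LA, Nova, 5), (8, 13, LA, Orion, 11), (8, 2, ATL, Beta, 38), (8, 2, ATL, Nova, 5), (8, 2, ATL, Orion, 11), (8, 26, BOS, Beta, 38), (8, 26, BOS, Nova, 5), (8, 26, BOS, Orion, 11), (8, 3, BOS, Beta, 38), (8, 3, BOS, Nova, 5), (8, 3, BOS, Orion, 11), (8, 7, CHI, Beta, 38), (8, 7, CHI, Nova, 5), (8, 7, CHI, Orion, 11)}
Natural join on pname: {(33, 28, CHI, Beta, 33, 13, red), (33, 7, ATL, Beta, 33, 13, red), (8, 12, MIA, Beta, 38, 13, red), (8, 12, MIA, Nova, 5, 17, red), (8, 12, MIA, Nova, 5, 33, green), (8, 12, MIA, Nova, 5, 8, black), (8, 12, MIA, Orion, 11, 28, green), (8, 13, LA, Beta, 38, 13, red), (8, 13, LA, Nova, 5, 17, red), (8, 13, LA, Nova, 5, 33, green), (8, 13, LA, Nova, 5, 8, black), (8, 13, LA, Orion, 11, 28, green), (8, 2, ATL, Beta, 38, 13, red), (8, 2, ATL, Nova, 5, 17, red), (8, 2, ATL, Nova, 5, 33, green), (8, 2, ATL, Nova, 5, 8, black), (8, 2, ATL, Orion, 11, 28, green), (8, 26, BOS, Beta, 38, 13, red), (8, 26, BOS, Nova, 5, 17, red), (8, 26, BOS, Nova, 5, 33, green), (8, 26, BOS, Nova, 5, 8, black), (8, 26, BOS, Orion, 11, 28, green), (8, 3, BOS, Beta, 38, 13, red), (8, 3, BOS, Nova, 5, 17, red), (8, 3, BOS, Nova, 5, 33, green), (8, 3, BOS, Nova, 5, 8, black), (8, 3, BOS, Orion, 11, 28, green), (8, 7, CHI, Beta, 38, 13, red), (8, 7, CHI, Nova, 5, 17, red), (8, 7, CHI, Nova, 5, 33, green), (8, 7, CHI, Nova, 5, 8, black), (8, 7, CHI, Orion, 11, 28, green)}
σ[pname ≠ Nova and pid < 38]: keep tuples satisfying pname ≠ Nova and pid < 38 → {(33, 28, CHI, Beta, 33, 13, red), (33, 7, ATL, Beta, 33, 13, red), (8, 12, MIA, Orion, 11, 28, green), (8, 13, LA, Orion, 11, 28, green), (8, 2, ATL, Orion, 11, 28, green), (8, 26, BOS, Orion, 11, 28, green), (8, 3, BOS, Orion, 11, 28, green), (8, 7, CHI, Orion, 11, 28, green)}
π[pid, city, qty]: project onto (pid, city, qty) → {(11, ATL, 2), (11, BOS, 26), (11, BOS, 3), (11, CHI, 7), (11, LA, 13), (11, MIA, 12), (33, ATL, 7), (33, CHI, 28)}

{(11, ATL, 2), (11, BOS, 26), (11, BOS, 3), (11, CHI, 7), (11, LA, 13), (11, MIA, 12), (33, ATL, 7), (33, CHI, 28)}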